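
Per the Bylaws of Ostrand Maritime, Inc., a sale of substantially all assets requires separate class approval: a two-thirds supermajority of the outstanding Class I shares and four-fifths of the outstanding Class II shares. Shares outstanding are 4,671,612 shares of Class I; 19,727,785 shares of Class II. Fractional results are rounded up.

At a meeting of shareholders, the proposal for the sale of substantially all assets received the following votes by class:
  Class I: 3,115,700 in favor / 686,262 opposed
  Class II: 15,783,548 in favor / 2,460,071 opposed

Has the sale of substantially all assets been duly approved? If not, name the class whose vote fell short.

Approved — every class gave the required vote.

Class I: 2/3 of 4671612 = 3114408; 3,114,408 required, 3,115,700 in favor — approved.
Class II: 4/5 of 19727785 = 15782228; 15,782,228 required, 15,783,548 in favor — approved.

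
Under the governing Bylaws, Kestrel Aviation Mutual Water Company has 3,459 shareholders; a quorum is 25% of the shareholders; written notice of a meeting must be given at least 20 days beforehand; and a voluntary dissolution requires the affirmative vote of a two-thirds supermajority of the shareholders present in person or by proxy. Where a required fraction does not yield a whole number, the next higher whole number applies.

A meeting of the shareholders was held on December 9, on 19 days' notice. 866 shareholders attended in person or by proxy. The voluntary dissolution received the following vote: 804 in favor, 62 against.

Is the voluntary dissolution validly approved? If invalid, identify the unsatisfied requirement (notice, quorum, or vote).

Notice: 19 days given; 20 required. Not satisfied.
Quorum: 25% of 3,459 = 864.75, rounded up to 865; 866 present. Satisfied.
Vote: requires two-thirds of those present (866); 2/3 of 866 = 577.33, rounded up to 578, so 578 needed; 804 in favor. Satisfied.

Invalid — notice requirement not satisfied.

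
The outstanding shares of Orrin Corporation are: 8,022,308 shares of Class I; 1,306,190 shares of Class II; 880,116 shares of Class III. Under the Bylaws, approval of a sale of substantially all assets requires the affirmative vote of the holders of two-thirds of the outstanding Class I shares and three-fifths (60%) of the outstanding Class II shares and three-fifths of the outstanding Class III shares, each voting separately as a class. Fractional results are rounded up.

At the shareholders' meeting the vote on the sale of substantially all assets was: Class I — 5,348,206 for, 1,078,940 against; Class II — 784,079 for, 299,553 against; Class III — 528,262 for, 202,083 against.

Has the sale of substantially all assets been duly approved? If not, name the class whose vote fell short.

Approved — every class gave the required vote.

Class I: 2/3 of 8022308 = 5348205.33, rounded up to 5348206; 5,348,206 required, 5,348,206 in favor — approved.
Class II: 3/5 of 1306190 = 783714; 783,714 required, 784,079 in favor — approved.
Class III: 3/5 of 880116 = 528069.60, rounded up to 528070; 528,070 required, 528,262 in favor — approved.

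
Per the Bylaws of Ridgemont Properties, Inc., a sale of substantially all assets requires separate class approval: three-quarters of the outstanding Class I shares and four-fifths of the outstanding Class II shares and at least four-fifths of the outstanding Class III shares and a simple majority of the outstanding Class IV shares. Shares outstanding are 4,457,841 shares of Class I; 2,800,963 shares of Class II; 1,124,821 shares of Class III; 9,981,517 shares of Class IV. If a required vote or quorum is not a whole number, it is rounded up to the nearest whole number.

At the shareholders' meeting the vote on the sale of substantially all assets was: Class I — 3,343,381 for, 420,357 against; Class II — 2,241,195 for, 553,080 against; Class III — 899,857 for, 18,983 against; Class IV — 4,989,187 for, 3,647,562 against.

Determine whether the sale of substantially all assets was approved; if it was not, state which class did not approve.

Not approved — the Class IV shares did not give the required vote.

Class I: 3/4 of 4457841 = 3343380.75, rounded up to 3343381; 3,343,381 required, 3,343,381 in favor — approved.
Class II: 4/5 of 2800963 = 2240770.40, rounded up to 2240771; 2,240,771 required, 2,241,195 in favor — approved.
Class III: 4/5 of 1124821 = 899856.80, rounded up to 899857; 899,857 required, 899,857 in favor — approved.
Class IV: a majority of 9981517 is 4990759; 4,990,759 required, 4,989,187 in favor — not approved.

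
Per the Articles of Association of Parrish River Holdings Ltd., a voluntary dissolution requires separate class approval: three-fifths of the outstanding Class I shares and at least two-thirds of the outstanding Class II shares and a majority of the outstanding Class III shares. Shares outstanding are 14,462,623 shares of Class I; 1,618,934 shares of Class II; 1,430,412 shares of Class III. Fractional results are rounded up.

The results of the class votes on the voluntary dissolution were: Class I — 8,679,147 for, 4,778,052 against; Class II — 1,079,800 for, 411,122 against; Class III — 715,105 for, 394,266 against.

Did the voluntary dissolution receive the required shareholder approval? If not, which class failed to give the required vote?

Class I: 3/5 of 14462623 = 8677573.80, rounded up to 8677574; 8,677,574 required, 8,679,147 in favor — approved.
Class II: 2/3 of 1618934 = 1079289.33, rounded up to 1079290; 1,079,290 required, 1,079,800 in favor — approved.
Class III: a majority of 1430412 is 715207; 715,207 required, 715,105 in favor — not approved.

Not approved — the Class III shares did not give the required vote.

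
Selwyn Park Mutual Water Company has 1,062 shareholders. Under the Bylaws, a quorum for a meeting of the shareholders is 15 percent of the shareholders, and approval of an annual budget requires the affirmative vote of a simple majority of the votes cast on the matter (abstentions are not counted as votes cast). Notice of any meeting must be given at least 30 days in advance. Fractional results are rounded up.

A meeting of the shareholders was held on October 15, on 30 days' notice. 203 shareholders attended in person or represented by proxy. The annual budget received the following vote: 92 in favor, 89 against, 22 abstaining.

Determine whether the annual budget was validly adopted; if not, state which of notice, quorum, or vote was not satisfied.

Valid — all requirements satisfied.

Notice: 30 days given; 30 required. Satisfied.
Quorum: 15% of 1,062 = 159.30, rounded up to 160; 203 present. Satisfied.
Vote: requires a majority of the votes cast (203 − 22 abstaining = 181); a majority of 181 is 91, so 91 needed; 92 in favor. Satisfied.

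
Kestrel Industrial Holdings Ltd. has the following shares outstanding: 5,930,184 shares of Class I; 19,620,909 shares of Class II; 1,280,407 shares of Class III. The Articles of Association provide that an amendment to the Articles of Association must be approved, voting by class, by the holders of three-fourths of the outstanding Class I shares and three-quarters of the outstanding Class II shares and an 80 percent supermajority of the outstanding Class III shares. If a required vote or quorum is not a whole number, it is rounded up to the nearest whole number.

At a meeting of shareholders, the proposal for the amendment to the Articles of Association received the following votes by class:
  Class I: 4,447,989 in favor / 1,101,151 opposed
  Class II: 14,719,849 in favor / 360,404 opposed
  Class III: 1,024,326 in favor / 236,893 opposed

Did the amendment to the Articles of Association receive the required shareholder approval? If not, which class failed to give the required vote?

Class I: 3/4 of 5930184 = 4447638; 4,447,638 required, 4,447,989 in favor — approved.
Class II: 3/4 of 19620909 = 14715681.75, rounded up to 14715682; 14,715,682 required, 14,719,849 in favor — approved.
Class III: 4/5 of 1280407 = 1024325.60, rounded up to 1024326; 1,024,326 required, 1,024,326 in favor — approved.

Approved — every class gave the required vote.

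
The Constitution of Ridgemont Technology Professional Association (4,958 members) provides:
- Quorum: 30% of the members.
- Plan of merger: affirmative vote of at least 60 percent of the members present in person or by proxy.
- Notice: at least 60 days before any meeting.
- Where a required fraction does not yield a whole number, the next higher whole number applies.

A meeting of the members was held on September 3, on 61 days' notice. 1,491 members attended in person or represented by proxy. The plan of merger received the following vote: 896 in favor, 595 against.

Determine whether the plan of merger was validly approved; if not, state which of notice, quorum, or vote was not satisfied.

Valid — all requirements satisfied.

Notice: 61 days given; 60 required. Satisfied.
Quorum: 30% of 4,958 = 1,487.40, rounded up to 1,488; 1,491 present. Satisfied.
Vote: requires three-fifths of those present (1,491); 3/5 of 1491 = 894.60, rounded up to 895, so 895 needed; 896 in favor. Satisfied.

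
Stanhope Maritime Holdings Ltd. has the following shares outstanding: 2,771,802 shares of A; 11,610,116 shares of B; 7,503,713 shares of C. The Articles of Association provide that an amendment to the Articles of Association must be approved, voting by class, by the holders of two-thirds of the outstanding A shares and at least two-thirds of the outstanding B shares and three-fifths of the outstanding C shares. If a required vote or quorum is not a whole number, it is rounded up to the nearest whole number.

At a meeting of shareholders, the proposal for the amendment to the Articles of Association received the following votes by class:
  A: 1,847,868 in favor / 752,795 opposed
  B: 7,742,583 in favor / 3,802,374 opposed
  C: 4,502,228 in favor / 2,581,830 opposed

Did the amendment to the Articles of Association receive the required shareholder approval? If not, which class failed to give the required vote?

A: 2/3 of 2771802 = 1847868; 1,847,868 required, 1,847,868 in favor — approved.
B: 2/3 of 11610116 = 7740077.33, rounded up to 7740078; 7,740,078 required, 7,742,583 in favor — approved.
C: 3/5 of 7503713 = 4502227.80, rounded up to 4502228; 4,502,228 required, 4,502,228 in favor — approved.

Approved — every class gave the required vote.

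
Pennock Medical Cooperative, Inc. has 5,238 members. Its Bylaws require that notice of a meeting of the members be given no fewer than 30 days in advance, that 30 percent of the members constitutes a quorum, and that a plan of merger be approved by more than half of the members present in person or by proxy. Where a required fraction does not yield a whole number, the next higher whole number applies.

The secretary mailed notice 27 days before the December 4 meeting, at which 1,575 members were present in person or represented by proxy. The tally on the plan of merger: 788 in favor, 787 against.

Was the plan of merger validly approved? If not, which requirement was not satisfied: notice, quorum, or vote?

Invalid — notice requirement not satisfied.

Notice: 27 days given; 30 required. Not satisfied.
Quorum: 30% of 5,238 = 1,571.40, rounded up to 1,572; 1,575 present. Satisfied.
Vote: requires a majority of those present (1,575); a majority of 1575 is 788, so 788 needed; 788 in favor. Satisfied.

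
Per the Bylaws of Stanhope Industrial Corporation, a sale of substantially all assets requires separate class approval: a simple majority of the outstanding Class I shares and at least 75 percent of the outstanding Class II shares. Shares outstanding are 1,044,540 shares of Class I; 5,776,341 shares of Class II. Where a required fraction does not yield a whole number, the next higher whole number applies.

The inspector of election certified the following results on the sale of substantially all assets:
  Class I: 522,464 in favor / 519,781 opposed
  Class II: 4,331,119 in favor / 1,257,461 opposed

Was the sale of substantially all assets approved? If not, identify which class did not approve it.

Not approved — the Class II shares did not give the required vote.

Class I: a majority of 1044540 is 522271; 522,271 required, 522,464 in favor — approved.
Class II: 3/4 of 5776341 = 4332255.75, rounded up to 4332256; 4,332,256 required, 4,331,119 in favor — not approved.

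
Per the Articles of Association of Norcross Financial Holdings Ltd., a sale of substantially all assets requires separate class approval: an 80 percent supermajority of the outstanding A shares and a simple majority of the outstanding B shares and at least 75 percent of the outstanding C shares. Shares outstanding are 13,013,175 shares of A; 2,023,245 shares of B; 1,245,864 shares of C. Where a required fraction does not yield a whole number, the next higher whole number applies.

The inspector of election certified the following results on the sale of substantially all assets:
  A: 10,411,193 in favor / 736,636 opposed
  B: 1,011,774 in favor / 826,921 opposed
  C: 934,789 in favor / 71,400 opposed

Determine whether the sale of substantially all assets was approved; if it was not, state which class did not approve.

Approved — every class gave the required vote.

A: 4/5 of 13013175 = 10410540; 10,410,540 required, 10,411,193 in favor — approved.
B: a majority of 2023245 is 1011623; 1,011,623 required, 1,011,774 in favor — approved.
C: 3/4 of 1245864 = 934398; 934,398 required, 934,789 in favor — approved.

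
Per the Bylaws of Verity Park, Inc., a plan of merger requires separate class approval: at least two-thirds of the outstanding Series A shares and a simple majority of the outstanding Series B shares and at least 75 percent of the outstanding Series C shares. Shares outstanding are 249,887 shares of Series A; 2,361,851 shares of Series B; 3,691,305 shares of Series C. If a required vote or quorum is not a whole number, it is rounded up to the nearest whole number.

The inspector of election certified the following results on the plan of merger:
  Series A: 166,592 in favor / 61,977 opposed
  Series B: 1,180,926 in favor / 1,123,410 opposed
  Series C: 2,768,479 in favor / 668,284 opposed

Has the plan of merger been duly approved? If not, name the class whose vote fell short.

Approved — every class gave the required vote.

Series A: 2/3 of 249887 = 166591.33, rounded up to 166592; 166,592 required, 166,592 in favor — approved.
Series B: a majority of 2361851 is 1180926; 1,180,926 required, 1,180,926 in favor — approved.
Series C: 3/4 of 3691305 = 2768478.75, rounded up to 2768479; 2,768,479 required, 2,768,479 in favor — approved.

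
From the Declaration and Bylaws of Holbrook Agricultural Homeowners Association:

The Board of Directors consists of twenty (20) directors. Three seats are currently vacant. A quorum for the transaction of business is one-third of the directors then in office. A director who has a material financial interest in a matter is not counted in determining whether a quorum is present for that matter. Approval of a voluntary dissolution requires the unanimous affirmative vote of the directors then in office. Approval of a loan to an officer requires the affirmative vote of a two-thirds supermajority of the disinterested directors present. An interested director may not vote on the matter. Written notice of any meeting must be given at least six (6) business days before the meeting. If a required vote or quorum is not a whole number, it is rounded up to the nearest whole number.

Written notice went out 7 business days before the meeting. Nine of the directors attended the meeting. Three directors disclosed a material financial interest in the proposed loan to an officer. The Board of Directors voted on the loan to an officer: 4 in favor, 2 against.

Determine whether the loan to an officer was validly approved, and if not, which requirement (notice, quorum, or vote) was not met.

Notice: 7 business days given; 6 required (7 ≥ 6). Satisfied.
Quorum: 9 present, but the 3 interested directors do not count, leaving 6. Quorum is 6. Satisfied.
Vote: the loan to an officer requires two-thirds of the disinterested directors present (9 − 3 = 6). 2/3 of 6 = 4, so 4 affirmative votes are needed; 4 voted in favor. Satisfied.

Valid — all requirements satisfied.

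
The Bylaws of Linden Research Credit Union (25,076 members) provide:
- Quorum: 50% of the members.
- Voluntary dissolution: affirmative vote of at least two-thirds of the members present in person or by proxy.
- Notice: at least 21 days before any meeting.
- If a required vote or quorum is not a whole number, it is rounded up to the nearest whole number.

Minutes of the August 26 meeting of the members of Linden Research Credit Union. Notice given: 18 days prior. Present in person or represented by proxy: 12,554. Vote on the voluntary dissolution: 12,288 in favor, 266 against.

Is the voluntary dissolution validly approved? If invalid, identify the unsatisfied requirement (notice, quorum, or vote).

Notice: 18 days given; 21 required. Not satisfied.
Quorum: 50% of 25,076 = 12,538; 12,554 present. Satisfied.
Vote: requires two-thirds of those present (12,554); 2/3 of 12554 = 8369.33, rounded up to 8370, so 8,370 needed; 12,288 in favor. Satisfied.

Invalid — notice requirement not satisfied.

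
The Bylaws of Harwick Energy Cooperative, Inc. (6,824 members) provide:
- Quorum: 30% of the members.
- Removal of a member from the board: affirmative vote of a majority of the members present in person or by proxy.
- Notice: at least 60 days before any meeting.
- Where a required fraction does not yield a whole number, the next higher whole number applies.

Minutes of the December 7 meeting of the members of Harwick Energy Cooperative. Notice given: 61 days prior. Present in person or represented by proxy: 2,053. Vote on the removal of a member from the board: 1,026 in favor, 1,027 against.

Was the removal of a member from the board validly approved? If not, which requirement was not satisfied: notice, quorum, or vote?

Invalid — vote requirement not satisfied.

Notice: 61 days given; 60 required. Satisfied.
Quorum: 30% of 6,824 = 2,047.20, rounded up to 2,048; 2,053 present. Satisfied.
Vote: requires a majority of those present (2,053); a majority of 2053 is 1027, so 1,027 needed; 1,026 in favor. Not satisfied.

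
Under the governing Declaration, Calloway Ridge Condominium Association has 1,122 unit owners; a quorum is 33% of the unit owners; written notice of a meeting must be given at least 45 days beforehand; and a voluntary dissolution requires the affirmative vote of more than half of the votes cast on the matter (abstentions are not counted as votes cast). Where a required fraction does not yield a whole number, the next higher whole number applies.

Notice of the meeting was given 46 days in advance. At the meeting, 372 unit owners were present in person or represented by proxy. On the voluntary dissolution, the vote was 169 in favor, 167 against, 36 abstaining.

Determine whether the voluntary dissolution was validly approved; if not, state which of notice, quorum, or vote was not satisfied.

Valid — all requirements satisfied.

Notice: 46 days given; 45 required. Satisfied.
Quorum: 33% of 1,122 = 370.26, rounded up to 371; 372 present. Satisfied.
Vote: requires a majority of the votes cast (372 − 36 abstaining = 336); a majority of 336 is 169, so 169 needed; 169 in favor. Satisfied.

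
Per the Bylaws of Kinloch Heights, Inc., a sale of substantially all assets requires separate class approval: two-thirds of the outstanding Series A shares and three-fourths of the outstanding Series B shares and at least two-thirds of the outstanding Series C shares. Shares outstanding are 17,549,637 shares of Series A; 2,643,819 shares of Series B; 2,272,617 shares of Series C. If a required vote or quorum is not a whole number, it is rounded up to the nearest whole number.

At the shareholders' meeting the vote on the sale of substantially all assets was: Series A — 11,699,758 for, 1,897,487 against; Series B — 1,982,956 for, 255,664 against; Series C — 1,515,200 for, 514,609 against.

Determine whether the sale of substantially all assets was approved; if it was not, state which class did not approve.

Approved — every class gave the required vote.

Series A: 2/3 of 17549637 = 11699758; 11,699,758 required, 11,699,758 in favor — approved.
Series B: 3/4 of 2643819 = 1982864.25, rounded up to 1982865; 1,982,865 required, 1,982,956 in favor — approved.
Series C: 2/3 of 2272617 = 1515078; 1,515,078 required, 1,515,200 in favor — approved.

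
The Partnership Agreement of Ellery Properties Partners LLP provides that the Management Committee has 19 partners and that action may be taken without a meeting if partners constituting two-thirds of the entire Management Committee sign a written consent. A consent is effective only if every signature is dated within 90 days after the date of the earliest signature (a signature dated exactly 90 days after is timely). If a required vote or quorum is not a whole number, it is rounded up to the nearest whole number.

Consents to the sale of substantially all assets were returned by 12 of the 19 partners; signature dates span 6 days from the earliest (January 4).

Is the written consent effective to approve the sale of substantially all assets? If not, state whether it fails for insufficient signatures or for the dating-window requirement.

Signatures required: two-thirds of 19 — 2/3 of 19 = 12.67, rounded up to 13, so 13 needed; 12 signed. Insufficient.
Dating window: the latest signature is 6 days after the earliest; the limit is 90 days. Within the window.

Not effective — insufficient signatures.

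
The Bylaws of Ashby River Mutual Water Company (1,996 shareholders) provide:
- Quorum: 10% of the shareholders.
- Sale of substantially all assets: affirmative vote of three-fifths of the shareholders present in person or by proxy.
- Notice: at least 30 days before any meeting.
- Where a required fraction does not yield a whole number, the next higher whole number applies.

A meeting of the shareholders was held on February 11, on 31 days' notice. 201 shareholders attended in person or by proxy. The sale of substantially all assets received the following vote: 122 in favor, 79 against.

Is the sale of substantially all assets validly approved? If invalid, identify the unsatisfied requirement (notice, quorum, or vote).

Valid — all requirements satisfied.

Notice: 31 days given; 30 required. Satisfied.
Quorum: 10% of 1,996 = 199.60, rounded up to 200; 201 present. Satisfied.
Vote: requires three-fifths of those present (201); 3/5 of 201 = 120.60, rounded up to 121, so 121 needed; 122 in favor. Satisfied.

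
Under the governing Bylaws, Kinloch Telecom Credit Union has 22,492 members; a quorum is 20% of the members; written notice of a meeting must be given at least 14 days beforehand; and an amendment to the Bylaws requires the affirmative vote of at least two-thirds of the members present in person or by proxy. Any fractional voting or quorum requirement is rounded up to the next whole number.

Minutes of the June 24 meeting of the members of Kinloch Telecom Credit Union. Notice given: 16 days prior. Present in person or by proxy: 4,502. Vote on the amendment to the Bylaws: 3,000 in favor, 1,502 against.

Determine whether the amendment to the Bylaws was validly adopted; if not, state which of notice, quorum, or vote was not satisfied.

Invalid — vote requirement not satisfied.

Notice: 16 days given; 14 required. Satisfied.
Quorum: 20% of 22,492 = 4,498.40, rounded up to 4,499; 4,502 present. Satisfied.
Vote: requires two-thirds of those present (4,502); 2/3 of 4502 = 3001.33, rounded up to 3002, so 3,002 needed; 3,000 in favor. Not satisfied.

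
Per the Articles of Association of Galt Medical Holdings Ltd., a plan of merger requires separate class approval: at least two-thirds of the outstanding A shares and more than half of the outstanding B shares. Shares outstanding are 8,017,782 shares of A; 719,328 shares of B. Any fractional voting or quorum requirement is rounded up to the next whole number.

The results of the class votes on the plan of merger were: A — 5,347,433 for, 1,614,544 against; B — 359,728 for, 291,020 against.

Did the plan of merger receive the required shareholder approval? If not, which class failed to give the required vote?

A: 2/3 of 8017782 = 5345188; 5,345,188 required, 5,347,433 in favor — approved.
B: a majority of 719328 is 359665; 359,665 required, 359,728 in favor — approved.

Approved — every class gave the required vote.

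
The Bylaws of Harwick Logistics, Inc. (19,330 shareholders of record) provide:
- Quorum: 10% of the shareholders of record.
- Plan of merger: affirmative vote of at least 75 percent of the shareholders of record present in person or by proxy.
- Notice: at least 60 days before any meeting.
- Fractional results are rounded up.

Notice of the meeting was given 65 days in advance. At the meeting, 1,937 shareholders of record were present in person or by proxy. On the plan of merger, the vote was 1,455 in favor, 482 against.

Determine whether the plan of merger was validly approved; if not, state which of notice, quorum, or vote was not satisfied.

Valid — all requirements satisfied.

Notice: 65 days given; 60 required. Satisfied.
Quorum: 10% of 19,330 = 1,933; 1,937 present. Satisfied.
Vote: requires three-fourths of those present (1,937); 3/4 of 1937 = 1452.75, rounded up to 1453, so 1,453 needed; 1,455 in favor. Satisfied.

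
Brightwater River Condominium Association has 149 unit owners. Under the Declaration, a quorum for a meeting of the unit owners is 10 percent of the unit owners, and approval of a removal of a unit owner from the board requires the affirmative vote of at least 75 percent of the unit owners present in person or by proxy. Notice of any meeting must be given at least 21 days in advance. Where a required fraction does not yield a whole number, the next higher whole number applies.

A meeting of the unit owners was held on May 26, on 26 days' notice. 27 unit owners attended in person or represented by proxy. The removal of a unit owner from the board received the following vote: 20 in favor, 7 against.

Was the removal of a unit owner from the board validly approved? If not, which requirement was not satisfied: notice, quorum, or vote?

Invalid — vote requirement not satisfied.

Notice: 26 days given; 21 required. Satisfied.
Quorum: 10% of 149 = 14.90, rounded up to 15; 27 present. Satisfied.
Vote: requires three-fourths of those present (27); 3/4 of 27 = 20.25, rounded up to 21, so 21 needed; 20 in favor. Not satisfied.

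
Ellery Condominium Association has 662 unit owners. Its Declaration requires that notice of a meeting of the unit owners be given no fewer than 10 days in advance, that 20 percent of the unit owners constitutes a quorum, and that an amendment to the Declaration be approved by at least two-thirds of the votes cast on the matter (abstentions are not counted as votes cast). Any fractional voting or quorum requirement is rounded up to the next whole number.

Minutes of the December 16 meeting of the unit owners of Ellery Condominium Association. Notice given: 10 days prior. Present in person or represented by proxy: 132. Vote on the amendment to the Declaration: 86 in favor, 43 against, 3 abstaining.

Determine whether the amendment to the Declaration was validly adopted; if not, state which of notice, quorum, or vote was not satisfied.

Notice: 10 days given; 10 required. Satisfied.
Quorum: 20% of 662 = 132.40, rounded up to 133; 132 present. Not satisfied.
Vote: requires two-thirds of the votes cast (132 − 3 abstaining = 129); 2/3 of 129 = 86, so 86 needed; 86 in favor. Satisfied.

Invalid — quorum requirement not satisfied.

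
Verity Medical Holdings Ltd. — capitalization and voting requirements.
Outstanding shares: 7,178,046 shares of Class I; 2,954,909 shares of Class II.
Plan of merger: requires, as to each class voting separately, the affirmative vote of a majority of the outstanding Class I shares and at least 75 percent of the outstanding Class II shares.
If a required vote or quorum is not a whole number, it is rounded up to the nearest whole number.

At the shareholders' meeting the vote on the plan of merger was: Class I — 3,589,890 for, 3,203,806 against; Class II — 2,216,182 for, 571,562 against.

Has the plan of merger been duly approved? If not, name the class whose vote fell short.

Approved — every class gave the required vote.

Class I: a majority of 7178046 is 3589024; 3,589,024 required, 3,589,890 in favor — approved.
Class II: 3/4 of 2954909 = 2216181.75, rounded up to 2216182; 2,216,182 required, 2,216,182 in favor — approved.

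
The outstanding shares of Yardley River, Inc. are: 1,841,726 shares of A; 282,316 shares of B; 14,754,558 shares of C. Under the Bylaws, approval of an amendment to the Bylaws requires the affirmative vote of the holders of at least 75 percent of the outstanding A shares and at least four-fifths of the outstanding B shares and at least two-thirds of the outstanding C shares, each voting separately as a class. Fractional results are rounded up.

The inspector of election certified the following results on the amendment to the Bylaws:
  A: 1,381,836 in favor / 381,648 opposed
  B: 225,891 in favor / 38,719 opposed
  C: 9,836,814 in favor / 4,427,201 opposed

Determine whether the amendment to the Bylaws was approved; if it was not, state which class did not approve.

A: 3/4 of 1841726 = 1381294.50, rounded up to 1381295; 1,381,295 required, 1,381,836 in favor — approved.
B: 4/5 of 282316 = 225852.80, rounded up to 225853; 225,853 required, 225,891 in favor — approved.
C: 2/3 of 14754558 = 9836372; 9,836,372 required, 9,836,814 in favor — approved.

Approved — every class gave the required vote.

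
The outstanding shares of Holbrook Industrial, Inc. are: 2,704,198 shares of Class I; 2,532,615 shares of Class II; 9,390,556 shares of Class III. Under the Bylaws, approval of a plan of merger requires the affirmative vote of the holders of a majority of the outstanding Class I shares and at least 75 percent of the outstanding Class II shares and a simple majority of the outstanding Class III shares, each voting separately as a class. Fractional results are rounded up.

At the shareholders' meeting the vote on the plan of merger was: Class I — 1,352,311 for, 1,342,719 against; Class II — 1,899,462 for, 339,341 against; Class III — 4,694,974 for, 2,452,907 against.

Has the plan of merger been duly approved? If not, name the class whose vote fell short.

Class I: a majority of 2704198 is 1352100; 1,352,100 required, 1,352,311 in favor — approved.
Class II: 3/4 of 2532615 = 1899461.25, rounded up to 1899462; 1,899,462 required, 1,899,462 in favor — approved.
Class III: a majority of 9390556 is 4695279; 4,695,279 required, 4,694,974 in favor — not approved.

Not approved — the Class III shares did not give the required vote.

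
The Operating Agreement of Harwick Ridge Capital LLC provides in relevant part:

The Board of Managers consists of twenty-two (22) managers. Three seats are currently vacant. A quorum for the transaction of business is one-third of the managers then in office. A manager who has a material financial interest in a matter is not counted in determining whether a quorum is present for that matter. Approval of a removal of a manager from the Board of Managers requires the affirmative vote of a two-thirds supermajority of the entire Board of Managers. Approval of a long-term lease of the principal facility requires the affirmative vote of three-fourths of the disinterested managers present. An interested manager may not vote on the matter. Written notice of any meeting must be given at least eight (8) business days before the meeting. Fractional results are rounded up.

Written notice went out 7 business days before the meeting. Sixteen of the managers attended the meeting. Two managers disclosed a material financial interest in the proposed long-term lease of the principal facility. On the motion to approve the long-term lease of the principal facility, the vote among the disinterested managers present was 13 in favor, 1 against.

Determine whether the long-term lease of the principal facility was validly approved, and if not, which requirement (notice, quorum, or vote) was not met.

Invalid — notice requirement not satisfied.

Notice: 7 business days given; 8 required (7 < 8). Not satisfied.
Quorum: 16 present, but the 2 interested managers do not count, leaving 14. Quorum is 7. Satisfied.
Vote: the long-term lease of the principal facility requires three-fourths of the disinterested managers present (16 − 2 = 14). 3/4 of 14 = 10.50, rounded up to 11, so 11 affirmative votes are needed; 13 voted in favor. Satisfied.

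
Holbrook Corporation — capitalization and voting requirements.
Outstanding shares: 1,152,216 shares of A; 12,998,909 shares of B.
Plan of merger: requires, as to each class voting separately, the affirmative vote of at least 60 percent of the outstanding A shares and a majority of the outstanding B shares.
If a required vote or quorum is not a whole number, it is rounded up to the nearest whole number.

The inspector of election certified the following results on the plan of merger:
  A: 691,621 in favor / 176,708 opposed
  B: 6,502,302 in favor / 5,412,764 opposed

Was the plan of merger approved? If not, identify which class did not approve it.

A: 3/5 of 1152216 = 691329.60, rounded up to 691330; 691,330 required, 691,621 in favor — approved.
B: a majority of 12998909 is 6499455; 6,499,455 required, 6,502,302 in favor — approved.

Approved — every class gave the required vote.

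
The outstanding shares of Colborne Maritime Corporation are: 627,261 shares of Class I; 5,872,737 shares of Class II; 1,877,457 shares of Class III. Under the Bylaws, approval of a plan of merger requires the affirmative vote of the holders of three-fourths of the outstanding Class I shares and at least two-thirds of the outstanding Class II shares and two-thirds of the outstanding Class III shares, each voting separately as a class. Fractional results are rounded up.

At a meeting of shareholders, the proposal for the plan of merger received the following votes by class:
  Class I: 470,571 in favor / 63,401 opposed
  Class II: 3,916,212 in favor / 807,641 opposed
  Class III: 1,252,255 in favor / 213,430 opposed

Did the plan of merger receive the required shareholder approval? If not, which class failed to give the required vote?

Approved — every class gave the required vote.

Class I: 3/4 of 627261 = 470445.75, rounded up to 470446; 470,446 required, 470,571 in favor — approved.
Class II: 2/3 of 5872737 = 3915158; 3,915,158 required, 3,916,212 in favor — approved.
Class III: 2/3 of 1877457 = 1251638; 1,251,638 required, 1,252,255 in favor — approved.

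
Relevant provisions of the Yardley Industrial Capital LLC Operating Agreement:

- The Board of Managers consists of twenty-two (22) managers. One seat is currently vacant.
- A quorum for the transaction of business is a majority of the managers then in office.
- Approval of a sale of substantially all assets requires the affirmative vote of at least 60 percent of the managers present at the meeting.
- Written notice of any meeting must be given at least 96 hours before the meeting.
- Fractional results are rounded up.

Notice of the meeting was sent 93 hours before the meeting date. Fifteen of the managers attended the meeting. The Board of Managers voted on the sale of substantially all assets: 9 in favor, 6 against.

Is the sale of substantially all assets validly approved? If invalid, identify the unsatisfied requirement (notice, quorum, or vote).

Invalid — notice requirement not satisfied.

Notice: 93 hours given; 96 required (93 < 96). Not satisfied.
Quorum: 15 present; quorum is 11. Satisfied.
Vote: the sale of substantially all assets requires three-fifths of the managers present (15). 3/5 of 15 = 9, so 9 affirmative votes are needed; 9 voted in favor. Satisfied.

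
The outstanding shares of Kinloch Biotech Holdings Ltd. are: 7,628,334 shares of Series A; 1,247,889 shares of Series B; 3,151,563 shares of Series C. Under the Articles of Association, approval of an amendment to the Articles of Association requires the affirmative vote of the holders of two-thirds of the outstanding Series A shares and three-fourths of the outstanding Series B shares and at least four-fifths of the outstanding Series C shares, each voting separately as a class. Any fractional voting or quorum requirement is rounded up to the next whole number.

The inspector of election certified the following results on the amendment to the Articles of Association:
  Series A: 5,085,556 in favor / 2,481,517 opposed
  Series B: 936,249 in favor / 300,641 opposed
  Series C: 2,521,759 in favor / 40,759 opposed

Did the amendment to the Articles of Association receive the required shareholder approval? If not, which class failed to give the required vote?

Series A: 2/3 of 7628334 = 5085556; 5,085,556 required, 5,085,556 in favor — approved.
Series B: 3/4 of 1247889 = 935916.75, rounded up to 935917; 935,917 required, 936,249 in favor — approved.
Series C: 4/5 of 3151563 = 2521250.40, rounded up to 2521251; 2,521,251 required, 2,521,759 in favor — approved.

Approved — every class gave the required vote.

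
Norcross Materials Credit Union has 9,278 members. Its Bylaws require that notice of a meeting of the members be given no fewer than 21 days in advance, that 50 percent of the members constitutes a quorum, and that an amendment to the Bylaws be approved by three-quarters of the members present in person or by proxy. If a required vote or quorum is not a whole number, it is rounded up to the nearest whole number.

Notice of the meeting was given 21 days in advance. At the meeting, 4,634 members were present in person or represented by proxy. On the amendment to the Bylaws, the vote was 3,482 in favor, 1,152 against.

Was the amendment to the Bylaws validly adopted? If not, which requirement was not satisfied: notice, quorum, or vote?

Notice: 21 days given; 21 required. Satisfied.
Quorum: 50% of 9,278 = 4,639; 4,634 present. Not satisfied.
Vote: requires three-fourths of those present (4,634); 3/4 of 4634 = 3475.50, rounded up to 3476, so 3,476 needed; 3,482 in favor. Satisfied.

Invalid — quorum requirement not satisfied.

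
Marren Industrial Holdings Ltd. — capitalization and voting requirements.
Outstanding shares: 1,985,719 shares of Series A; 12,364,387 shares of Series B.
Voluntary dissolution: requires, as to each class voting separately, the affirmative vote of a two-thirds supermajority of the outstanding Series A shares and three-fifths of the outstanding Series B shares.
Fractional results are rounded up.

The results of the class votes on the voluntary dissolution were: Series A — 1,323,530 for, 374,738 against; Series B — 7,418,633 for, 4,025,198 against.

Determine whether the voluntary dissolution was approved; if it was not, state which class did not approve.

Series A: 2/3 of 1985719 = 1323812.67, rounded up to 1323813; 1,323,813 required, 1,323,530 in favor — not approved.
Series B: 3/5 of 12364387 = 7418632.20, rounded up to 7418633; 7,418,633 required, 7,418,633 in favor — approved.

Not approved — the Series A shares did not give the required vote.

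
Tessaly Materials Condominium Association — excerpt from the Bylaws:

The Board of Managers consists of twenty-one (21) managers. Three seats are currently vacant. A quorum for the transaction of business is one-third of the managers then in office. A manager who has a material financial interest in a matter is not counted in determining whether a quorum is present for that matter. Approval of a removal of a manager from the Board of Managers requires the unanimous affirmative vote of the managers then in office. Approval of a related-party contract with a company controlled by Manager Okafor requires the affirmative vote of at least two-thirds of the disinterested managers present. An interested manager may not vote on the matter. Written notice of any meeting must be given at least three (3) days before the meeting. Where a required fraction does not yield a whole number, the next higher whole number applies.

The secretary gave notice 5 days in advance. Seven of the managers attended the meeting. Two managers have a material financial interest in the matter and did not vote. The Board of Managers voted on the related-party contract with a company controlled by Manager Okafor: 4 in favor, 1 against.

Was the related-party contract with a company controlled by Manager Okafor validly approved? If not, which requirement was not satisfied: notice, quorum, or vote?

Notice: 5 days given; 3 required (5 ≥ 3). Satisfied.
Quorum: 7 present, but the 2 interested managers do not count, leaving 5. Quorum is 6. Not satisfied.
Vote: the related-party contract with a company controlled by Manager Okafor requires two-thirds of the disinterested managers present (7 − 2 = 5). 2/3 of 5 = 3.33, rounded up to 4, so 4 affirmative votes are needed; 4 voted in favor. Satisfied. (Moot — without a quorum no business can be validly transacted.)

Invalid — quorum requirement not satisfied.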